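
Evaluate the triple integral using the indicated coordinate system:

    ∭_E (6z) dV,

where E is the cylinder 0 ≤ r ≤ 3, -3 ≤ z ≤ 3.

In cylindrical coordinates, x = r cos(θ), y = r sin(θ), z = z, and dV = r dr dθ dz.

The integrand becomes 6z, so

    ∭_E (6z) dV = ∫_{0}^{2π} ∫_{0}^{3} ∫_{-3}^{3} (6z) · r dz dr dθ.

Inner (z): 0.
Middle (r from 0 to 3): 0.
Outer (θ): 0.

Therefore the triple integral equals 0.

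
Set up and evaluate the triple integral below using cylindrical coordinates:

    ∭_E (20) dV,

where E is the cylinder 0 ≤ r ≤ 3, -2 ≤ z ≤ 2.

In cylindrical coordinates, x = r cos(θ), y = r sin(θ), z = z, and dV = r dr dθ dz.

The integrand becomes 20, so

    ∭_E (20) dV = ∫_{0}^{2π} ∫_{0}^{3} ∫_{-2}^{2} (20) · r dz dr dθ.

Inner (z): 80r.
Middle (r from 0 to 3): 360.
Outer (θ): 720π.

Therefore the triple integral equals 720π.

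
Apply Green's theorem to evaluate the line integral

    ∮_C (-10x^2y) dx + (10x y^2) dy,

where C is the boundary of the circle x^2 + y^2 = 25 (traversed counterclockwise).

Green's theorem converts the closed line integral into a double integral over the enclosed region D:

    ∮_C P dx + Q dy = ∬_D (∂Q/∂x - ∂P/∂y) dA.

Here P = -10x^2y, Q = 10x y^2, so

    ∂Q/∂x = 10y^2,    ∂P/∂y = -10x^2,
    ∂Q/∂x - ∂P/∂y = 10x^2 + 10y^2.

D is the region x^2 + y^2 ≤ 25. Evaluating the double integral:

In polar coordinates (x = r cos θ, y = r sin θ, dA = r dr dθ) the integrand becomes 10r^2, so

    ∬_D (10x^2 + 10y^2) dA = ∫_0^{2π} ∫_0^{5} (10r^2) · r dr dθ.

Inner (r from 0 to 5): 3125/2.
Outer (θ from 0 to 2π): 3125π.

Therefore ∮_C P dx + Q dy = 3125π.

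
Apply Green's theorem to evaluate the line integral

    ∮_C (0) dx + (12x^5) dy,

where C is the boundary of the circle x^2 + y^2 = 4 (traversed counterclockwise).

Green's theorem converts the closed line integral into a double integral over the enclosed region D:

    ∮_C P dx + Q dy = ∬_D (∂Q/∂x - ∂P/∂y) dA.

Here P = 0, Q = 12x^5, so

    ∂Q/∂x = 60x^4,    ∂P/∂y = 0,
    ∂Q/∂x - ∂P/∂y = 60x^4.

D is the region x^2 + y^2 ≤ 4. Evaluating the double integral:

In polar coordinates (x = r cos θ, y = r sin θ, dA = r dr dθ) the integrand becomes 60r^4cos(θ)^4, so

    ∬_D (60x^4) dA = ∫_0^{2π} ∫_0^{2} (60r^4cos(θ)^4) · r dr dθ.

Inner (r from 0 to 2): 640cos(θ)^4.
Outer (θ from 0 to 2π): 480π.

Therefore ∮_C P dx + Q dy = 480π.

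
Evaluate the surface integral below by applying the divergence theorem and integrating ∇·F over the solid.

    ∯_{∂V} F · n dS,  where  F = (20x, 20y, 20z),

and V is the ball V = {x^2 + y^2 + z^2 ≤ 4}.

By the divergence theorem,

    ∯_{∂V} F · n dS = ∭_V (∇ · F) dV.

Compute the divergence:
    ∇ · F = ∂F_x/∂x + ∂F_y/∂y + ∂F_z/∂z = 20 + 20 + 20 = 60.

In spherical coordinates, x = ρ sin(φ) cos(θ), y = ρ sin(φ) sin(θ), z = ρ cos(φ), dV = ρ^2 sin(φ) dρ dφ dθ, with 0 ≤ ρ ≤ 2, 0 ≤ φ ≤ π, 0 ≤ θ ≤ 2π.

The integrand, after substitution and multiplying by the volume element, becomes (60) · ρ^2 sin(φ), so

    ∭_V (∇·F) dV = ∫_0^{2π} ∫_0^{π} ∫_0^{2} (60) · ρ^2 sin(φ) dρ dφ dθ.

Inner (ρ from 0 to 2): 160sin(φ).
Middle (φ from 0 to π): 320.
Outer (θ from 0 to 2π): 640π.

Therefore ∯_{∂V} F · n dS = 640π.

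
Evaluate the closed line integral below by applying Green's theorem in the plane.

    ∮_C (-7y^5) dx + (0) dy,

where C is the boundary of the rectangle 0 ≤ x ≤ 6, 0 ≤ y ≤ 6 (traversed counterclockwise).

Green's theorem converts the closed line integral into a double integral over the enclosed region D:

    ∮_C P dx + Q dy = ∬_D (∂Q/∂x - ∂P/∂y) dA.

Here P = -7y^5, Q = 0, so

    ∂Q/∂x = 0,    ∂P/∂y = -35y^4,
    ∂Q/∂x - ∂P/∂y = 35y^4.

D is the region 0 ≤ x ≤ 6, 0 ≤ y ≤ 6. Evaluating the double integral:

    ∬_D (35y^4) dA = ∫_0^{6} ∫_0^{6} (35y^4) dy dx.

Inner (y from 0 to 6): 54432.
Outer (x from 0 to 6): 326592.

Therefore ∮_C P dx + Q dy = 326592.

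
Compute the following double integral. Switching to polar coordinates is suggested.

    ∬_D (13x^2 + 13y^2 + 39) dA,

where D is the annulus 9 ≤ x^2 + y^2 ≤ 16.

The region D is 3 ≤ r ≤ 4, 0 ≤ θ ≤ 2π in polar coordinates, where x = r cos(θ), y = r sin(θ), and dA = r dr dθ.

Under the substitution, the integrand becomes 13r^2 + 39, so

    ∬_D (13x^2 + 13y^2 + 39) dA = ∫_{0}^{2π} ∫_{3}^{4} (13r^2 + 39) · r dr dθ.

Inner integral (in r): ∫_{3}^{4} (13r^2 + 39) · r dr = 2821/4.

Outer integral (in θ): ∫_{0}^{2π} (2821/4) dθ = 2821π/2.

Therefore ∬_D (13x^2 + 13y^2 + 39) dA = 2821π/2.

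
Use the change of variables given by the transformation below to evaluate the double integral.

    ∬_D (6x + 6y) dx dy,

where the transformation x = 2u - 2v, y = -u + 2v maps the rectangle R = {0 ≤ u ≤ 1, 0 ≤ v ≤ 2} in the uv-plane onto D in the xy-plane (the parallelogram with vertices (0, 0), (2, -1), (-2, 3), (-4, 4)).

Compute the Jacobian determinant of (x, y) with respect to (u, v):

    ∂(x,y)/∂(u,v) = | 2  -2 | = (2)(2) - (-2)(-1) = 2.
                   | -1  2 |

Its absolute value is |J| = 2 (the area scaling factor).

Substituting x = 2u - 2v, y = -u + 2v into the integrand,

    6x + 6y → 6u,

so the integral becomes

    ∬_R (6u) · |J| du dv = ∫_0^1 ∫_0^2 (12u) dv du.

Inner (v): 24u.
Outer (u): 12.

Therefore ∬_D (6x + 6y) dx dy = 12.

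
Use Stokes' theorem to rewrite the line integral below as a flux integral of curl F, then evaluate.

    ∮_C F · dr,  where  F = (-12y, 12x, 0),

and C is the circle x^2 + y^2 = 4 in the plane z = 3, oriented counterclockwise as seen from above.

Let S be the flat disk x^2 + y^2 ≤ 4 in the plane z = 3, with upward unit normal n̂ = ẑ. By Stokes' theorem,

    ∮_C F · dr = ∬_S (∇ × F) · n̂ dS = ∬_D (curl F)_z dA,

where D is the disk x^2 + y^2 ≤ 4.

Compute the curl of F = (-12y, 12x, 0):
    (∇ × F)_x = ∂F_z/∂y - ∂F_y/∂z = 0,
    (∇ × F)_y = ∂F_x/∂z - ∂F_z/∂x = 0,
    (∇ × F)_z = ∂F_y/∂x - ∂F_x/∂y = 24.

On z = 3, (curl F)_z = 24.

Convert to polar (x = r cos θ, y = r sin θ, dA = r dr dθ); the integrand becomes 24, so

    ∬_D (curl F)_z dA = ∫_0^{2π} ∫_0^{2} (24) · r dr dθ.

Inner (r from 0 to 2): 48.
Outer (θ from 0 to 2π): 96π.

Therefore ∮_C F · dr = 96π.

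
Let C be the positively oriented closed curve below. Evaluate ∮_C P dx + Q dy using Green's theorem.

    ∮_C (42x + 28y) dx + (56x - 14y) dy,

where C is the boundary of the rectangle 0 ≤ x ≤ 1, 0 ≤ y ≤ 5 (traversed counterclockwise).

Green's theorem converts the closed line integral into a double integral over the enclosed region D:

    ∮_C P dx + Q dy = ∬_D (∂Q/∂x - ∂P/∂y) dA.

Here P = 42x + 28y, Q = 56x - 14y, so

    ∂Q/∂x = 56,    ∂P/∂y = 28,
    ∂Q/∂x - ∂P/∂y = 28.

D is the region 0 ≤ x ≤ 1, 0 ≤ y ≤ 5. Evaluating the double integral:

    ∬_D (28) dA = ∫_0^{1} ∫_0^{5} (28) dy dx.

Inner (y from 0 to 5): 140.
Outer (x from 0 to 1): 140.

Therefore ∮_C P dx + Q dy = 140.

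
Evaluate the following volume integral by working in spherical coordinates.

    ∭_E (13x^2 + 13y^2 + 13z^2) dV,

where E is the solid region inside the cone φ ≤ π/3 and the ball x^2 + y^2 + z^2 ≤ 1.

In spherical coordinates, x = ρ sin(φ) cos(θ), y = ρ sin(φ) sin(θ), z = ρ cos(φ), and dV = ρ^2 sin(φ) dρ dφ dθ.

The integrand becomes 13ρ^2, so

    ∭_E (13x^2 + 13y^2 + 13z^2) dV = ∫_{0}^{2π} ∫_{0}^{π/3} ∫_{0}^{1} (13ρ^2) · ρ^2 sin(φ) dρ dφ dθ.

Inner (ρ): 13sin(φ)/5.
Middle (φ): 13/10.
Outer (θ): 13π/5.

Therefore the triple integral equals 13π/5.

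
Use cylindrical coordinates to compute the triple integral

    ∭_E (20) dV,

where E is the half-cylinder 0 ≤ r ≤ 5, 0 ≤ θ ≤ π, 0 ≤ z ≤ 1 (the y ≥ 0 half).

In cylindrical coordinates, x = r cos(θ), y = r sin(θ), z = z, and dV = r dr dθ dz.

The integrand becomes 20, so

    ∭_E (20) dV = ∫_{0}^{π} ∫_{0}^{5} ∫_{0}^{1} (20) · r dz dr dθ.

Inner (z): 20r.
Middle (r from 0 to 5): 250.
Outer (θ): 250π.

Therefore the triple integral equals 250π.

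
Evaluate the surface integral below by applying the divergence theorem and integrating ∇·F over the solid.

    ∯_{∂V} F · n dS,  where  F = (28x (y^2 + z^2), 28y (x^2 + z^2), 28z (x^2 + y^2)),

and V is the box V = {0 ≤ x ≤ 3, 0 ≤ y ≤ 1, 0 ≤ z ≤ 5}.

By the divergence theorem,

    ∯_{∂V} F · n dS = ∭_V (∇ · F) dV.

Compute the divergence:
    ∇ · F = ∂F_x/∂x + ∂F_y/∂y + ∂F_z/∂z = 28y^2 + 28z^2 + 28x^2 + 28z^2 + 28x^2 + 28y^2 = 56x^2 + 56y^2 + 56z^2.

V is a rectangular box, so dV = dx dy dz with 0 ≤ x ≤ 3, 0 ≤ y ≤ 1, 0 ≤ z ≤ 5.

Integrate (56x^2 + 56y^2 + 56z^2) over V as an iterated integral:

    ∭_V (∇·F) dV = ∫_0^{3} ∫_0^{1} ∫_0^{5} (56x^2 + 56y^2 + 56z^2) dz dy dx.

Inner (z from 0 to 5): 280x^2 + 280y^2 + 7000/3.
Middle (y from 0 to 1): 280x^2 + 7280/3.
Outer (x from 0 to 3): 9800.

Therefore ∯_{∂V} F · n dS = 9800.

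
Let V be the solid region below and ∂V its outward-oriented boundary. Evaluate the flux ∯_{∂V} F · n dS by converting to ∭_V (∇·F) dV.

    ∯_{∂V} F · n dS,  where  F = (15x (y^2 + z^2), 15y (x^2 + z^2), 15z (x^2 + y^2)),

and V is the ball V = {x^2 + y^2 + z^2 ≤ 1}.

By the divergence theorem,

    ∯_{∂V} F · n dS = ∭_V (∇ · F) dV.

Compute the divergence:
    ∇ · F = ∂F_x/∂x + ∂F_y/∂y + ∂F_z/∂z = 15y^2 + 15z^2 + 15x^2 + 15z^2 + 15x^2 + 15y^2 = 30x^2 + 30y^2 + 30z^2.

In spherical coordinates, x = ρ sin(φ) cos(θ), y = ρ sin(φ) sin(θ), z = ρ cos(φ), dV = ρ^2 sin(φ) dρ dφ dθ, with 0 ≤ ρ ≤ 1, 0 ≤ φ ≤ π, 0 ≤ θ ≤ 2π.

The integrand, after substitution and multiplying by the volume element, becomes (30ρ^2) · ρ^2 sin(φ), so

    ∭_V (∇·F) dV = ∫_0^{2π} ∫_0^{π} ∫_0^{1} (30ρ^2) · ρ^2 sin(φ) dρ dφ dθ.

Inner (ρ from 0 to 1): 6sin(φ).
Middle (φ from 0 to π): 12.
Outer (θ from 0 to 2π): 24π.

Therefore ∯_{∂V} F · n dS = 24π.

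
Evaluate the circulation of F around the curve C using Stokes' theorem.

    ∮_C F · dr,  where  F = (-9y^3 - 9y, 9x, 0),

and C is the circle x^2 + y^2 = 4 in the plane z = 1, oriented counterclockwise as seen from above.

Let S be the flat disk x^2 + y^2 ≤ 4 in the plane z = 1, with upward unit normal n̂ = ẑ. By Stokes' theorem,

    ∮_C F · dr = ∬_S (∇ × F) · n̂ dS = ∬_D (curl F)_z dA,

where D is the disk x^2 + y^2 ≤ 4.

Compute the curl of F = (-9y^3 - 9y, 9x, 0):
    (∇ × F)_x = ∂F_z/∂y - ∂F_y/∂z = 0,
    (∇ × F)_y = ∂F_x/∂z - ∂F_z/∂x = 0,
    (∇ × F)_z = ∂F_y/∂x - ∂F_x/∂y = 27y^2 + 18.

On z = 1, (curl F)_z = 27y^2 + 18.

Convert to polar (x = r cos θ, y = r sin θ, dA = r dr dθ); the integrand becomes 27r^2sin(θ)^2 + 18, so

    ∬_D (curl F)_z dA = ∫_0^{2π} ∫_0^{2} (27r^2sin(θ)^2 + 18) · r dr dθ.

Inner (r from 0 to 2): 108sin(θ)^2 + 36.
Outer (θ from 0 to 2π): 180π.

Therefore ∮_C F · dr = 180π.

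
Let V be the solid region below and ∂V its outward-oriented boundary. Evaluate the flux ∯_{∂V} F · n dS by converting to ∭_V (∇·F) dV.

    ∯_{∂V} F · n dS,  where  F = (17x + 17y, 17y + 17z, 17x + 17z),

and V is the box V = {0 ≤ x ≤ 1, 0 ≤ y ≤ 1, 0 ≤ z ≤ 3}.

By the divergence theorem,

    ∯_{∂V} F · n dS = ∭_V (∇ · F) dV.

Compute the divergence:
    ∇ · F = ∂F_x/∂x + ∂F_y/∂y + ∂F_z/∂z = 17 + 17 + 17 = 51.

V is a rectangular box, so dV = dx dy dz with 0 ≤ x ≤ 1, 0 ≤ y ≤ 1, 0 ≤ z ≤ 3.

Integrate (51) over V as an iterated integral:

    ∭_V (∇·F) dV = ∫_0^{1} ∫_0^{1} ∫_0^{3} (51) dz dy dx.

Inner (z from 0 to 3): 153.
Middle (y from 0 to 1): 153.
Outer (x from 0 to 1): 153.

Therefore ∯_{∂V} F · n dS = 153.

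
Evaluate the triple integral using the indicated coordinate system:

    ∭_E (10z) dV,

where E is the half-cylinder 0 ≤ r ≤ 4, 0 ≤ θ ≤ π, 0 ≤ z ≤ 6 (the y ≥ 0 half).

In cylindrical coordinates, x = r cos(θ), y = r sin(θ), z = z, and dV = r dr dθ dz.

The integrand becomes 10z, so

    ∭_E (10z) dV = ∫_{0}^{π} ∫_{0}^{4} ∫_{0}^{6} (10z) · r dz dr dθ.

Inner (z): 180r.
Middle (r from 0 to 4): 1440.
Outer (θ): 1440π.

Therefore the triple integral equals 1440π.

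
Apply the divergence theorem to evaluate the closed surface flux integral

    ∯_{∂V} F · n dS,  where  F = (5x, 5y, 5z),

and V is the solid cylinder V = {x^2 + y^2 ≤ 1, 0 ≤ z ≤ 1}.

By the divergence theorem,

    ∯_{∂V} F · n dS = ∭_V (∇ · F) dV.

Compute the divergence:
    ∇ · F = ∂F_x/∂x + ∂F_y/∂y + ∂F_z/∂z = 5 + 5 + 5 = 15.

In cylindrical coordinates, x = r cos(θ), y = r sin(θ), z = z, dV = r dr dθ dz, with 0 ≤ r ≤ 1, 0 ≤ θ ≤ 2π, 0 ≤ z ≤ 1.

The integrand, after substitution and multiplying by the volume element, becomes (15) · r, so

    ∭_V (∇·F) dV = ∫_0^{2π} ∫_0^{1} ∫_0^{1} (15) · r dz dr dθ.

Inner (z from 0 to 1): 15r.
Middle (r from 0 to 1): 15/2.
Outer (θ from 0 to 2π): 15π.

Therefore ∯_{∂V} F · n dS = 15π.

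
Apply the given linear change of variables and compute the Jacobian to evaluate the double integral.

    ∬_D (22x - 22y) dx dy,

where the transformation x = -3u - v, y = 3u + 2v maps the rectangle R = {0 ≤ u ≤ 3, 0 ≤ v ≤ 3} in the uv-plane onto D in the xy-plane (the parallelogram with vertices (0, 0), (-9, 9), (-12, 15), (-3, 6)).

Compute the Jacobian determinant of (x, y) with respect to (u, v):

    ∂(x,y)/∂(u,v) = | -3  -1 | = (-3)(2) - (-1)(3) = -3.
                   | 3  2 |

Its absolute value is |J| = 3 (the area scaling factor).

Substituting x = -3u - v, y = 3u + 2v into the integrand,

    22x - 22y → -132u - 66v,

so the integral becomes

    ∬_R (-132u - 66v) · |J| du dv = ∫_0^3 ∫_0^3 (-396u - 198v) dv du.

Inner (v): -1188u - 891.
Outer (u): -8019.

Therefore ∬_D (22x - 22y) dx dy = -8019.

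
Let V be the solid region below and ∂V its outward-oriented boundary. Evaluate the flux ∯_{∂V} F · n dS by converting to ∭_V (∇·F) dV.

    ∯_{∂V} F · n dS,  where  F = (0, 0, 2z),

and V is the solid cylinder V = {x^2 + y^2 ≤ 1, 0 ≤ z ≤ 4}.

By the divergence theorem,

    ∯_{∂V} F · n dS = ∭_V (∇ · F) dV.

Compute the divergence:
    ∇ · F = ∂F_x/∂x + ∂F_y/∂y + ∂F_z/∂z = 0 + 0 + 2 = 2.

In cylindrical coordinates, x = r cos(θ), y = r sin(θ), z = z, dV = r dr dθ dz, with 0 ≤ r ≤ 1, 0 ≤ θ ≤ 2π, 0 ≤ z ≤ 4.

The integrand, after substitution and multiplying by the volume element, becomes (2) · r, so

    ∭_V (∇·F) dV = ∫_0^{2π} ∫_0^{1} ∫_0^{4} (2) · r dz dr dθ.

Inner (z from 0 to 4): 8r.
Middle (r from 0 to 1): 4.
Outer (θ from 0 to 2π): 8π.

Therefore ∯_{∂V} F · n dS = 8π.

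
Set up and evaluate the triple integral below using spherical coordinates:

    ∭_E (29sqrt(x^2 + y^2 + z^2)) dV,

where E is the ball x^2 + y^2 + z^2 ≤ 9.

In spherical coordinates, x = ρ sin(φ) cos(θ), y = ρ sin(φ) sin(θ), z = ρ cos(φ), and dV = ρ^2 sin(φ) dρ dφ dθ.

The integrand becomes 29ρ, so

    ∭_E (29sqrt(x^2 + y^2 + z^2)) dV = ∫_{0}^{2π} ∫_{0}^{π} ∫_{0}^{3} (29ρ) · ρ^2 sin(φ) dρ dφ dθ.

Inner (ρ): 2349sin(φ)/4.
Middle (φ): 2349/2.
Outer (θ): 2349π.

Therefore the triple integral equals 2349π.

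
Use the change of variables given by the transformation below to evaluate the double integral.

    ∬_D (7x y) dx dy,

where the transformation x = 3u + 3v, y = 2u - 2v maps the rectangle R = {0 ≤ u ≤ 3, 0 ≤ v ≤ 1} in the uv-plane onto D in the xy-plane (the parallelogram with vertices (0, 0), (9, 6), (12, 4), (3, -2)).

Compute the Jacobian determinant of (x, y) with respect to (u, v):

    ∂(x,y)/∂(u,v) = | 3  3 | = (3)(-2) - (3)(2) = -12.
                   | 2  -2 |

Its absolute value is |J| = 12 (the area scaling factor).

Substituting x = 3u + 3v, y = 2u - 2v into the integrand,

    7x y → 42u^2 - 42v^2,

so the integral becomes

    ∬_R (42u^2 - 42v^2) · |J| du dv = ∫_0^3 ∫_0^1 (504u^2 - 504v^2) dv du.

Inner (v): 504u^2 - 168.
Outer (u): 4032.

Therefore ∬_D (7x y) dx dy = 4032.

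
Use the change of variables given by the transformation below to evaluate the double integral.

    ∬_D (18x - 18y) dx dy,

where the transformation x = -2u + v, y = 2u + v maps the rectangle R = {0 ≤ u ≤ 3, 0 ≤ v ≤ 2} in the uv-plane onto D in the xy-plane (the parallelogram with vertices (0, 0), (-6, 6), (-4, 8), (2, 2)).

Compute the Jacobian determinant of (x, y) with respect to (u, v):

    ∂(x,y)/∂(u,v) = | -2  1 | = (-2)(1) - (1)(2) = -4.
                   | 2  1 |

Its absolute value is |J| = 4 (the area scaling factor).

Substituting x = -2u + v, y = 2u + v into the integrand,

    18x - 18y → -72u,

so the integral becomes

    ∬_R (-72u) · |J| du dv = ∫_0^3 ∫_0^2 (-288u) dv du.

Inner (v): -576u.
Outer (u): -2592.

Therefore ∬_D (18x - 18y) dx dy = -2592.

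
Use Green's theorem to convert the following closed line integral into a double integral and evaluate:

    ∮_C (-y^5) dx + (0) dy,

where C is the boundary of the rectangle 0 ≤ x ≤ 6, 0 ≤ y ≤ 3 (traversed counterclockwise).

Green's theorem converts the closed line integral into a double integral over the enclosed region D:

    ∮_C P dx + Q dy = ∬_D (∂Q/∂x - ∂P/∂y) dA.

Here P = -y^5, Q = 0, so

    ∂Q/∂x = 0,    ∂P/∂y = -5y^4,
    ∂Q/∂x - ∂P/∂y = 5y^4.

D is the region 0 ≤ x ≤ 6, 0 ≤ y ≤ 3. Evaluating the double integral:

    ∬_D (5y^4) dA = ∫_0^{6} ∫_0^{3} (5y^4) dy dx.

Inner (y from 0 to 3): 243.
Outer (x from 0 to 6): 1458.

Therefore ∮_C P dx + Q dy = 1458.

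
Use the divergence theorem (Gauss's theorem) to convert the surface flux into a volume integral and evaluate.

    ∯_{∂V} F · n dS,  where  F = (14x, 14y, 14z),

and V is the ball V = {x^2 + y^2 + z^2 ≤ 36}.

By the divergence theorem,

    ∯_{∂V} F · n dS = ∭_V (∇ · F) dV.

Compute the divergence:
    ∇ · F = ∂F_x/∂x + ∂F_y/∂y + ∂F_z/∂z = 14 + 14 + 14 = 42.

In spherical coordinates, x = ρ sin(φ) cos(θ), y = ρ sin(φ) sin(θ), z = ρ cos(φ), dV = ρ^2 sin(φ) dρ dφ dθ, with 0 ≤ ρ ≤ 6, 0 ≤ φ ≤ π, 0 ≤ θ ≤ 2π.

The integrand, after substitution and multiplying by the volume element, becomes (42) · ρ^2 sin(φ), so

    ∭_V (∇·F) dV = ∫_0^{2π} ∫_0^{π} ∫_0^{6} (42) · ρ^2 sin(φ) dρ dφ dθ.

Inner (ρ from 0 to 6): 3024sin(φ).
Middle (φ from 0 to π): 6048.
Outer (θ from 0 to 2π): 12096π.

Therefore ∯_{∂V} F · n dS = 12096π.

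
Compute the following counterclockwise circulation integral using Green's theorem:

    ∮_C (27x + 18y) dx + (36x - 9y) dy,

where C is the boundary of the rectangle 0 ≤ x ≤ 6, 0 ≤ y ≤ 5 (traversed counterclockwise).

Green's theorem converts the closed line integral into a double integral over the enclosed region D:

    ∮_C P dx + Q dy = ∬_D (∂Q/∂x - ∂P/∂y) dA.

Here P = 27x + 18y, Q = 36x - 9y, so

    ∂Q/∂x = 36,    ∂P/∂y = 18,
    ∂Q/∂x - ∂P/∂y = 18.

D is the region 0 ≤ x ≤ 6, 0 ≤ y ≤ 5. Evaluating the double integral:

    ∬_D (18) dA = ∫_0^{6} ∫_0^{5} (18) dy dx.

Inner (y from 0 to 5): 90.
Outer (x from 0 to 6): 540.

Therefore ∮_C P dx + Q dy = 540.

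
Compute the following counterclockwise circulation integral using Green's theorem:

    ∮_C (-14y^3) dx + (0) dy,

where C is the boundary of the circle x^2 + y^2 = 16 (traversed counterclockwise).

Green's theorem converts the closed line integral into a double integral over the enclosed region D:

    ∮_C P dx + Q dy = ∬_D (∂Q/∂x - ∂P/∂y) dA.

Here P = -14y^3, Q = 0, so

    ∂Q/∂x = 0,    ∂P/∂y = -42y^2,
    ∂Q/∂x - ∂P/∂y = 42y^2.

D is the region x^2 + y^2 ≤ 16. Evaluating the double integral:

In polar coordinates (x = r cos θ, y = r sin θ, dA = r dr dθ) the integrand becomes 42r^2sin(θ)^2, so

    ∬_D (42y^2) dA = ∫_0^{2π} ∫_0^{4} (42r^2sin(θ)^2) · r dr dθ.

Inner (r from 0 to 4): 2688sin(θ)^2.
Outer (θ from 0 to 2π): 2688π.

Therefore ∮_C P dx + Q dy = 2688π.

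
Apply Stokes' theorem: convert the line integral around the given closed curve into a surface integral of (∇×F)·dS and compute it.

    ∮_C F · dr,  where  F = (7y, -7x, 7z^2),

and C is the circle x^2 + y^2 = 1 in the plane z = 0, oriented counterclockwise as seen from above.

Let S be the flat disk x^2 + y^2 ≤ 1 in the plane z = 0, with upward unit normal n̂ = ẑ. By Stokes' theorem,

    ∮_C F · dr = ∬_S (∇ × F) · n̂ dS = ∬_D (curl F)_z dA,

where D is the disk x^2 + y^2 ≤ 1.

Compute the curl of F = (7y, -7x, 7z^2):
    (∇ × F)_x = ∂F_z/∂y - ∂F_y/∂z = 0,
    (∇ × F)_y = ∂F_x/∂z - ∂F_z/∂x = 0,
    (∇ × F)_z = ∂F_y/∂x - ∂F_x/∂y = -14.

On z = 0, (curl F)_z = -14.

Convert to polar (x = r cos θ, y = r sin θ, dA = r dr dθ); the integrand becomes -14, so

    ∬_D (curl F)_z dA = ∫_0^{2π} ∫_0^{1} (-14) · r dr dθ.

Inner (r from 0 to 1): -7.
Outer (θ from 0 to 2π): -14π.

Therefore ∮_C F · dr = -14π.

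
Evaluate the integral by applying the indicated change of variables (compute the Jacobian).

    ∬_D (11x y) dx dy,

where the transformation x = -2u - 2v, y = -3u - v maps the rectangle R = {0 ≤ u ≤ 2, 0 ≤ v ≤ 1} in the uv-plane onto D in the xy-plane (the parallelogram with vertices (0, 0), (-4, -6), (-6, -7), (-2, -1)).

Compute the Jacobian determinant of (x, y) with respect to (u, v):

    ∂(x,y)/∂(u,v) = | -2  -2 | = (-2)(-1) - (-2)(-3) = -4.
                   | -3  -1 |

Its absolute value is |J| = 4 (the area scaling factor).

Substituting x = -2u - 2v, y = -3u - v into the integrand,

    11x y → 66u^2 + 88u v + 22v^2,

so the integral becomes

    ∬_R (66u^2 + 88u v + 22v^2) · |J| du dv = ∫_0^2 ∫_0^1 (264u^2 + 352u v + 88v^2) dv du.

Inner (v): 264u^2 + 176u + 88/3.
Outer (u): 3344/3.

Therefore ∬_D (11x y) dx dy = 3344/3.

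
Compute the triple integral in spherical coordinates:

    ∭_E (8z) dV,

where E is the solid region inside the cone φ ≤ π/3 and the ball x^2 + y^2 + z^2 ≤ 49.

In spherical coordinates, x = ρ sin(φ) cos(θ), y = ρ sin(φ) sin(θ), z = ρ cos(φ), and dV = ρ^2 sin(φ) dρ dφ dθ.

The integrand becomes 8ρ cos(φ), so

    ∭_E (8z) dV = ∫_{0}^{2π} ∫_{0}^{π/3} ∫_{0}^{7} (8ρ cos(φ)) · ρ^2 sin(φ) dρ dφ dθ.

Inner (ρ): 2401sin(2φ).
Middle (φ): 7203/4.
Outer (θ): 7203π/2.

Therefore the triple integral equals 7203π/2.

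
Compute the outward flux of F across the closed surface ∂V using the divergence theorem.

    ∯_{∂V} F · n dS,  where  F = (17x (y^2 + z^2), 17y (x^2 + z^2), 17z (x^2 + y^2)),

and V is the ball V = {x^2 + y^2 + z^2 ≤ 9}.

By the divergence theorem,

    ∯_{∂V} F · n dS = ∭_V (∇ · F) dV.

Compute the divergence:
    ∇ · F = ∂F_x/∂x + ∂F_y/∂y + ∂F_z/∂z = 17y^2 + 17z^2 + 17x^2 + 17z^2 + 17x^2 + 17y^2 = 34x^2 + 34y^2 + 34z^2.

In spherical coordinates, x = ρ sin(φ) cos(θ), y = ρ sin(φ) sin(θ), z = ρ cos(φ), dV = ρ^2 sin(φ) dρ dφ dθ, with 0 ≤ ρ ≤ 3, 0 ≤ φ ≤ π, 0 ≤ θ ≤ 2π.

The integrand, after substitution and multiplying by the volume element, becomes (34ρ^2) · ρ^2 sin(φ), so

    ∭_V (∇·F) dV = ∫_0^{2π} ∫_0^{π} ∫_0^{3} (34ρ^2) · ρ^2 sin(φ) dρ dφ dθ.

Inner (ρ from 0 to 3): 8262sin(φ)/5.
Middle (φ from 0 to π): 16524/5.
Outer (θ from 0 to 2π): 33048π/5.

Therefore ∯_{∂V} F · n dS = 33048π/5.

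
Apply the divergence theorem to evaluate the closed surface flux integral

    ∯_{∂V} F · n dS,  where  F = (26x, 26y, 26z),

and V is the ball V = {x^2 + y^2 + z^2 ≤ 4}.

By the divergence theorem,

    ∯_{∂V} F · n dS = ∭_V (∇ · F) dV.

Compute the divergence:
    ∇ · F = ∂F_x/∂x + ∂F_y/∂y + ∂F_z/∂z = 26 + 26 + 26 = 78.

In spherical coordinates, x = ρ sin(φ) cos(θ), y = ρ sin(φ) sin(θ), z = ρ cos(φ), dV = ρ^2 sin(φ) dρ dφ dθ, with 0 ≤ ρ ≤ 2, 0 ≤ φ ≤ π, 0 ≤ θ ≤ 2π.

The integrand, after substitution and multiplying by the volume element, becomes (78) · ρ^2 sin(φ), so

    ∭_V (∇·F) dV = ∫_0^{2π} ∫_0^{π} ∫_0^{2} (78) · ρ^2 sin(φ) dρ dφ dθ.

Inner (ρ from 0 to 2): 208sin(φ).
Middle (φ from 0 to π): 416.
Outer (θ from 0 to 2π): 832π.

Therefore ∯_{∂V} F · n dS = 832π.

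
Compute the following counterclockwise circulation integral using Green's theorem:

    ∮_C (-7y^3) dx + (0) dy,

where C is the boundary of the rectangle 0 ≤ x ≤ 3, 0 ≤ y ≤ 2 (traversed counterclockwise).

Green's theorem converts the closed line integral into a double integral over the enclosed region D:

    ∮_C P dx + Q dy = ∬_D (∂Q/∂x - ∂P/∂y) dA.

Here P = -7y^3, Q = 0, so

    ∂Q/∂x = 0,    ∂P/∂y = -21y^2,
    ∂Q/∂x - ∂P/∂y = 21y^2.

D is the region 0 ≤ x ≤ 3, 0 ≤ y ≤ 2. Evaluating the double integral:

    ∬_D (21y^2) dA = ∫_0^{3} ∫_0^{2} (21y^2) dy dx.

Inner (y from 0 to 2): 56.
Outer (x from 0 to 3): 168.

Therefore ∮_C P dx + Q dy = 168.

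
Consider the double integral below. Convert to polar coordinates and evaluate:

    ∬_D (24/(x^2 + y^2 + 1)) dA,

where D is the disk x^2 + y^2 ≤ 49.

The region D is 0 ≤ r ≤ 7, 0 ≤ θ ≤ 2π in polar coordinates, where x = r cos(θ), y = r sin(θ), and dA = r dr dθ.

Under the substitution, the integrand becomes 24/(r^2 + 1), so

    ∬_D (24/(x^2 + y^2 + 1)) dA = ∫_{0}^{2π} ∫_{0}^{7} (24/(r^2 + 1)) · r dr dθ.

Inner integral (in r): ∫_{0}^{7} (24/(r^2 + 1)) · r dr = log(244140625000000000000).

Outer integral (in θ): ∫_{0}^{2π} (log(244140625000000000000)) dθ = 24π log(50).

Therefore ∬_D (24/(x^2 + y^2 + 1)) dA = 24π log(50).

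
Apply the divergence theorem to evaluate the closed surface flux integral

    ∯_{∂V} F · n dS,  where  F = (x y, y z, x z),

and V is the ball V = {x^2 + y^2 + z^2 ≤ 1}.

By the divergence theorem,

    ∯_{∂V} F · n dS = ∭_V (∇ · F) dV.

Compute the divergence:
    ∇ · F = ∂F_x/∂x + ∂F_y/∂y + ∂F_z/∂z = y + z + x = x + y + z.

In spherical coordinates, x = ρ sin(φ) cos(θ), y = ρ sin(φ) sin(θ), z = ρ cos(φ), dV = ρ^2 sin(φ) dρ dφ dθ, with 0 ≤ ρ ≤ 1, 0 ≤ φ ≤ π, 0 ≤ θ ≤ 2π.

The integrand, after substitution and multiplying by the volume element, becomes (ρ (sqrt(2)sin(φ)sin(θ + π/4) + cos(φ))) · ρ^2 sin(φ), so

    ∭_V (∇·F) dV = ∫_0^{2π} ∫_0^{π} ∫_0^{1} (ρ (sqrt(2)sin(φ)sin(θ + π/4) + cos(φ))) · ρ^2 sin(φ) dρ dφ dθ.

Inner (ρ from 0 to 1): (sqrt(2)sin(φ)sin(θ + π/4) + cos(φ))sin(φ)/4.
Middle (φ from 0 to π): sqrt(2)π sin(θ + π/4)/8.
Outer (θ from 0 to 2π): 0.

Therefore ∯_{∂V} F · n dS = 0.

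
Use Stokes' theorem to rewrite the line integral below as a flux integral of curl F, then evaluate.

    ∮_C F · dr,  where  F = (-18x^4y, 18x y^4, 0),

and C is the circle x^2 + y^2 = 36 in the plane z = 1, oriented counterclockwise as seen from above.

Let S be the flat disk x^2 + y^2 ≤ 36 in the plane z = 1, with upward unit normal n̂ = ẑ. By Stokes' theorem,

    ∮_C F · dr = ∬_S (∇ × F) · n̂ dS = ∬_D (curl F)_z dA,

where D is the disk x^2 + y^2 ≤ 36.

Compute the curl of F = (-18x^4y, 18x y^4, 0):
    (∇ × F)_x = ∂F_z/∂y - ∂F_y/∂z = 0,
    (∇ × F)_y = ∂F_x/∂z - ∂F_z/∂x = 0,
    (∇ × F)_z = ∂F_y/∂x - ∂F_x/∂y = 18x^4 + 18y^4.

On z = 1, (curl F)_z = 18x^4 + 18y^4.

Convert to polar (x = r cos θ, y = r sin θ, dA = r dr dθ); the integrand becomes 18r^4(sin(θ)^4 + cos(θ)^4), so

    ∬_D (curl F)_z dA = ∫_0^{2π} ∫_0^{6} (18r^4(sin(θ)^4 + cos(θ)^4)) · r dr dθ.

Inner (r from 0 to 6): 139968sin(θ)^4 + 139968cos(θ)^4.
Outer (θ from 0 to 2π): 209952π.

Therefore ∮_C F · dr = 209952π.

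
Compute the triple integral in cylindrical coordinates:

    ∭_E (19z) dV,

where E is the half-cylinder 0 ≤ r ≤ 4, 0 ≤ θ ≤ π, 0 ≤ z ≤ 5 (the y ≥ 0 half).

In cylindrical coordinates, x = r cos(θ), y = r sin(θ), z = z, and dV = r dr dθ dz.

The integrand becomes 19z, so

    ∭_E (19z) dV = ∫_{0}^{π} ∫_{0}^{4} ∫_{0}^{5} (19z) · r dz dr dθ.

Inner (z): 475r/2.
Middle (r from 0 to 4): 1900.
Outer (θ): 1900π.

Therefore the triple integral equals 1900π.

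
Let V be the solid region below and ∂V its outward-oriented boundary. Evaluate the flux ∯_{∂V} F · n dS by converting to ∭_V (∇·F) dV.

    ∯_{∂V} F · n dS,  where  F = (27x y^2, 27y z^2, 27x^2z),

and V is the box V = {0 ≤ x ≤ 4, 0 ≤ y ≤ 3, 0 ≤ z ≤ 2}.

By the divergence theorem,

    ∯_{∂V} F · n dS = ∭_V (∇ · F) dV.

Compute the divergence:
    ∇ · F = ∂F_x/∂x + ∂F_y/∂y + ∂F_z/∂z = 27y^2 + 27z^2 + 27x^2 = 27x^2 + 27y^2 + 27z^2.

V is a rectangular box, so dV = dx dy dz with 0 ≤ x ≤ 4, 0 ≤ y ≤ 3, 0 ≤ z ≤ 2.

Integrate (27x^2 + 27y^2 + 27z^2) over V as an iterated integral:

    ∭_V (∇·F) dV = ∫_0^{4} ∫_0^{3} ∫_0^{2} (27x^2 + 27y^2 + 27z^2) dz dy dx.

Inner (z from 0 to 2): 54x^2 + 54y^2 + 72.
Middle (y from 0 to 3): 162x^2 + 702.
Outer (x from 0 to 4): 6264.

Therefore ∯_{∂V} F · n dS = 6264.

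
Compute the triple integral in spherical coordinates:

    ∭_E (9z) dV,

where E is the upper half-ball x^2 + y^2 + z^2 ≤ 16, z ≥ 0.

In spherical coordinates, x = ρ sin(φ) cos(θ), y = ρ sin(φ) sin(θ), z = ρ cos(φ), and dV = ρ^2 sin(φ) dρ dφ dθ.

The integrand becomes 9ρ cos(φ), so

    ∭_E (9z) dV = ∫_{0}^{2π} ∫_{0}^{π/2} ∫_{0}^{4} (9ρ cos(φ)) · ρ^2 sin(φ) dρ dφ dθ.

Inner (ρ): 288sin(2φ).
Middle (φ): 288.
Outer (θ): 576π.

Therefore the triple integral equals 576π.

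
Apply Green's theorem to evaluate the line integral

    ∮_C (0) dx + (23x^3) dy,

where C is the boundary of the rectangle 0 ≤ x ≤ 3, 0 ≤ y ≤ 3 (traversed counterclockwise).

Green's theorem converts the closed line integral into a double integral over the enclosed region D:

    ∮_C P dx + Q dy = ∬_D (∂Q/∂x - ∂P/∂y) dA.

Here P = 0, Q = 23x^3, so

    ∂Q/∂x = 69x^2,    ∂P/∂y = 0,
    ∂Q/∂x - ∂P/∂y = 69x^2.

D is the region 0 ≤ x ≤ 3, 0 ≤ y ≤ 3. Evaluating the double integral:

    ∬_D (69x^2) dA = ∫_0^{3} ∫_0^{3} (69x^2) dy dx.

Inner (y from 0 to 3): 207x^2.
Outer (x from 0 to 3): 1863.

Therefore ∮_C P dx + Q dy = 1863.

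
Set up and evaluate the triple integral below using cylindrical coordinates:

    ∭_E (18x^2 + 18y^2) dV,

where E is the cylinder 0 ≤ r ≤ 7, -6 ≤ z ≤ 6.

In cylindrical coordinates, x = r cos(θ), y = r sin(θ), z = z, and dV = r dr dθ dz.

The integrand becomes 18r^2, so

    ∭_E (18x^2 + 18y^2) dV = ∫_{0}^{2π} ∫_{0}^{7} ∫_{-6}^{6} (18r^2) · r dz dr dθ.

Inner (z): 216r^3.
Middle (r from 0 to 7): 129654.
Outer (θ): 259308π.

Therefore the triple integral equals 259308π.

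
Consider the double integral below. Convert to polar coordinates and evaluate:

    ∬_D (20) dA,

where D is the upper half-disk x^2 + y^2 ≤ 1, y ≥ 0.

The region D is 0 ≤ r ≤ 1, 0 ≤ θ ≤ π in polar coordinates, where x = r cos(θ), y = r sin(θ), and dA = r dr dθ.

Under the substitution, the integrand becomes 20, so

    ∬_D (20) dA = ∫_{0}^{π} ∫_{0}^{1} (20) · r dr dθ.

Inner integral (in r): ∫_{0}^{1} (20) · r dr = 10.

Outer integral (in θ): ∫_{0}^{π} (10) dθ = 10π.

Therefore ∬_D (20) dA = 10π.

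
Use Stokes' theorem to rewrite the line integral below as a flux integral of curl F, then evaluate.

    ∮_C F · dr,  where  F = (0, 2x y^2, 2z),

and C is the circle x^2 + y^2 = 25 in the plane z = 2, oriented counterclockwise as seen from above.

Let S be the flat disk x^2 + y^2 ≤ 25 in the plane z = 2, with upward unit normal n̂ = ẑ. By Stokes' theorem,

    ∮_C F · dr = ∬_S (∇ × F) · n̂ dS = ∬_D (curl F)_z dA,

where D is the disk x^2 + y^2 ≤ 25.

Compute the curl of F = (0, 2x y^2, 2z):
    (∇ × F)_x = ∂F_z/∂y - ∂F_y/∂z = 0,
    (∇ × F)_y = ∂F_x/∂z - ∂F_z/∂x = 0,
    (∇ × F)_z = ∂F_y/∂x - ∂F_x/∂y = 2y^2.

On z = 2, (curl F)_z = 2y^2.

Convert to polar (x = r cos θ, y = r sin θ, dA = r dr dθ); the integrand becomes 2r^2sin(θ)^2, so

    ∬_D (curl F)_z dA = ∫_0^{2π} ∫_0^{5} (2r^2sin(θ)^2) · r dr dθ.

Inner (r from 0 to 5): 625sin(θ)^2/2.
Outer (θ from 0 to 2π): 625π/2.

Therefore ∮_C F · dr = 625π/2.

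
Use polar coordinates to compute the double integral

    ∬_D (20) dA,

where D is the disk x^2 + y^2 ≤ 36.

The region D is 0 ≤ r ≤ 6, 0 ≤ θ ≤ 2π in polar coordinates, where x = r cos(θ), y = r sin(θ), and dA = r dr dθ.

Under the substitution, the integrand becomes 20, so

    ∬_D (20) dA = ∫_{0}^{2π} ∫_{0}^{6} (20) · r dr dθ.

Inner integral (in r): ∫_{0}^{6} (20) · r dr = 360.

Outer integral (in θ): ∫_{0}^{2π} (360) dθ = 720π.

Therefore ∬_D (20) dA = 720π.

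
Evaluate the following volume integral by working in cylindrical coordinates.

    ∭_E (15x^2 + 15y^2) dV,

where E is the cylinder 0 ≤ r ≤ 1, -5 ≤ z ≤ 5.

In cylindrical coordinates, x = r cos(θ), y = r sin(θ), z = z, and dV = r dr dθ dz.

The integrand becomes 15r^2, so

    ∭_E (15x^2 + 15y^2) dV = ∫_{0}^{2π} ∫_{0}^{1} ∫_{-5}^{5} (15r^2) · r dz dr dθ.

Inner (z): 150r^3.
Middle (r from 0 to 1): 75/2.
Outer (θ): 75π.

Therefore the triple integral equals 75π.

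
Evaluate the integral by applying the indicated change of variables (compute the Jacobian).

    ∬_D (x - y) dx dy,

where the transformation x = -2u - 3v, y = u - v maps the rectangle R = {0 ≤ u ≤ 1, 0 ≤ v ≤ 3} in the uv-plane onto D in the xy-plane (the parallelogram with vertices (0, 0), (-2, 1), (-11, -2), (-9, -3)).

Compute the Jacobian determinant of (x, y) with respect to (u, v):

    ∂(x,y)/∂(u,v) = | -2  -3 | = (-2)(-1) - (-3)(1) = 5.
                   | 1  -1 |

Its absolute value is |J| = 5 (the area scaling factor).

Substituting x = -2u - 3v, y = u - v into the integrand,

    x - y → -3u - 2v,

so the integral becomes

    ∬_R (-3u - 2v) · |J| du dv = ∫_0^1 ∫_0^3 (-15u - 10v) dv du.

Inner (v): -45u - 45.
Outer (u): -135/2.

Therefore ∬_D (x - y) dx dy = -135/2.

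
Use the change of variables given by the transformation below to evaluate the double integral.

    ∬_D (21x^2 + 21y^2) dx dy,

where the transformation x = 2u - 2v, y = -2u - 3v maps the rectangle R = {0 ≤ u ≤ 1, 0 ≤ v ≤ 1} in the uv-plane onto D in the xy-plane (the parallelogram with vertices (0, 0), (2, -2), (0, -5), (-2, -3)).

Compute the Jacobian determinant of (x, y) with respect to (u, v):

    ∂(x,y)/∂(u,v) = | 2  -2 | = (2)(-3) - (-2)(-2) = -10.
                   | -2  -3 |

Its absolute value is |J| = 10 (the area scaling factor).

Substituting x = 2u - 2v, y = -2u - 3v into the integrand,

    21x^2 + 21y^2 → 168u^2 + 84u v + 273v^2,

so the integral becomes

    ∬_R (168u^2 + 84u v + 273v^2) · |J| du dv = ∫_0^1 ∫_0^1 (1680u^2 + 840u v + 2730v^2) dv du.

Inner (v): 1680u^2 + 420u + 910.
Outer (u): 1680.

Therefore ∬_D (21x^2 + 21y^2) dx dy = 1680.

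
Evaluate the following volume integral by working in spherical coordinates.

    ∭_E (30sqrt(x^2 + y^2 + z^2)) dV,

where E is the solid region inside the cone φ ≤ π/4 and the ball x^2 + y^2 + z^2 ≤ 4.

In spherical coordinates, x = ρ sin(φ) cos(θ), y = ρ sin(φ) sin(θ), z = ρ cos(φ), and dV = ρ^2 sin(φ) dρ dφ dθ.

The integrand becomes 30ρ, so

    ∭_E (30sqrt(x^2 + y^2 + z^2)) dV = ∫_{0}^{2π} ∫_{0}^{π/4} ∫_{0}^{2} (30ρ) · ρ^2 sin(φ) dρ dφ dθ.

Inner (ρ): 120sin(φ).
Middle (φ): 120 - 60sqrt(2).
Outer (θ): 120π (2 - sqrt(2)).

Therefore the triple integral equals 120π (2 - sqrt(2)).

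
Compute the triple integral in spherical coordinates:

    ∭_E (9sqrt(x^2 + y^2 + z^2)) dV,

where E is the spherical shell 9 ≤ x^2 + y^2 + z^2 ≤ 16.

In spherical coordinates, x = ρ sin(φ) cos(θ), y = ρ sin(φ) sin(θ), z = ρ cos(φ), and dV = ρ^2 sin(φ) dρ dφ dθ.

The integrand becomes 9ρ, so

    ∭_E (9sqrt(x^2 + y^2 + z^2)) dV = ∫_{0}^{2π} ∫_{0}^{π} ∫_{3}^{4} (9ρ) · ρ^2 sin(φ) dρ dφ dθ.

Inner (ρ): 1575sin(φ)/4.
Middle (φ): 1575/2.
Outer (θ): 1575π.

Therefore the triple integral equals 1575π.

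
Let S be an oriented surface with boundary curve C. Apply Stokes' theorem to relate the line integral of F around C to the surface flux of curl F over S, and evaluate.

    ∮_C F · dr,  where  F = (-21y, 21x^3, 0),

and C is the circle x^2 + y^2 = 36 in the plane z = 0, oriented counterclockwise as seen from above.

Let S be the flat disk x^2 + y^2 ≤ 36 in the plane z = 0, with upward unit normal n̂ = ẑ. By Stokes' theorem,

    ∮_C F · dr = ∬_S (∇ × F) · n̂ dS = ∬_D (curl F)_z dA,

where D is the disk x^2 + y^2 ≤ 36.

Compute the curl of F = (-21y, 21x^3, 0):
    (∇ × F)_x = ∂F_z/∂y - ∂F_y/∂z = 0,
    (∇ × F)_y = ∂F_x/∂z - ∂F_z/∂x = 0,
    (∇ × F)_z = ∂F_y/∂x - ∂F_x/∂y = 63x^2 + 21.

On z = 0, (curl F)_z = 63x^2 + 21.

Convert to polar (x = r cos θ, y = r sin θ, dA = r dr dθ); the integrand becomes 63r^2cos(θ)^2 + 21, so

    ∬_D (curl F)_z dA = ∫_0^{2π} ∫_0^{6} (63r^2cos(θ)^2 + 21) · r dr dθ.

Inner (r from 0 to 6): 20412cos(θ)^2 + 378.
Outer (θ from 0 to 2π): 21168π.

Therefore ∮_C F · dr = 21168π.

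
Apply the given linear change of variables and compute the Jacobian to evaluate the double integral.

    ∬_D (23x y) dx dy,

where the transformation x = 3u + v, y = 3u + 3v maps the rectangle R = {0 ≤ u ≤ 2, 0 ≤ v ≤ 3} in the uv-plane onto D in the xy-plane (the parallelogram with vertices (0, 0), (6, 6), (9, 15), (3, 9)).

Compute the Jacobian determinant of (x, y) with respect to (u, v):

    ∂(x,y)/∂(u,v) = | 3  1 | = (3)(3) - (1)(3) = 6.
                   | 3  3 |

Its absolute value is |J| = 6 (the area scaling factor).

Substituting x = 3u + v, y = 3u + 3v into the integrand,

    23x y → 207u^2 + 276u v + 69v^2,

so the integral becomes

    ∬_R (207u^2 + 276u v + 69v^2) · |J| du dv = ∫_0^2 ∫_0^3 (1242u^2 + 1656u v + 414v^2) dv du.

Inner (v): 3726u^2 + 7452u + 3726.
Outer (u): 32292.

Therefore ∬_D (23x y) dx dy = 32292.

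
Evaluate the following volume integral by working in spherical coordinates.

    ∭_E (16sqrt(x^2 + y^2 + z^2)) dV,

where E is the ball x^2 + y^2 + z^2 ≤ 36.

In spherical coordinates, x = ρ sin(φ) cos(θ), y = ρ sin(φ) sin(θ), z = ρ cos(φ), and dV = ρ^2 sin(φ) dρ dφ dθ.

The integrand becomes 16ρ, so

    ∭_E (16sqrt(x^2 + y^2 + z^2)) dV = ∫_{0}^{2π} ∫_{0}^{π} ∫_{0}^{6} (16ρ) · ρ^2 sin(φ) dρ dφ dθ.

Inner (ρ): 5184sin(φ).
Middle (φ): 10368.
Outer (θ): 20736π.

Therefore the triple integral equals 20736π.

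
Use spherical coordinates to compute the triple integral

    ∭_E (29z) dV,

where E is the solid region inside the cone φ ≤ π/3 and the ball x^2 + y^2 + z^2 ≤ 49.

In spherical coordinates, x = ρ sin(φ) cos(θ), y = ρ sin(φ) sin(θ), z = ρ cos(φ), and dV = ρ^2 sin(φ) dρ dφ dθ.

The integrand becomes 29ρ cos(φ), so

    ∭_E (29z) dV = ∫_{0}^{2π} ∫_{0}^{π/3} ∫_{0}^{7} (29ρ cos(φ)) · ρ^2 sin(φ) dρ dφ dθ.

Inner (ρ): 69629sin(2φ)/8.
Middle (φ): 208887/32.
Outer (θ): 208887π/16.

Therefore the triple integral equals 208887π/16.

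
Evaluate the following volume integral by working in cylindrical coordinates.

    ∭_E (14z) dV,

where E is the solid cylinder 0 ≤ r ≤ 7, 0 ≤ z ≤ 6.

In cylindrical coordinates, x = r cos(θ), y = r sin(θ), z = z, and dV = r dr dθ dz.

The integrand becomes 14z, so

    ∭_E (14z) dV = ∫_{0}^{2π} ∫_{0}^{7} ∫_{0}^{6} (14z) · r dz dr dθ.

Inner (z): 252r.
Middle (r from 0 to 7): 6174.
Outer (θ): 12348π.

Therefore the triple integral equals 12348π.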